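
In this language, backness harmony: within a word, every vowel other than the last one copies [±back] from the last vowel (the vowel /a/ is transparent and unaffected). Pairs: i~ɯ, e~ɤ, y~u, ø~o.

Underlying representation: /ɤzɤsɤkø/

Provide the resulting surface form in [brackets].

[ezesekø]

/ɤ/ harmonizes with /ø/ ([-back]) → [e]
/ɤ/ harmonizes with /ø/ ([-back]) → [e]
/ɤ/ harmonizes with /ø/ ([-back]) → [e]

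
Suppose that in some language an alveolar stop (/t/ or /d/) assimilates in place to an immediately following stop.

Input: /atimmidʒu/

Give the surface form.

[atimmidʒu]

no segment meets the rule's conditions; no change.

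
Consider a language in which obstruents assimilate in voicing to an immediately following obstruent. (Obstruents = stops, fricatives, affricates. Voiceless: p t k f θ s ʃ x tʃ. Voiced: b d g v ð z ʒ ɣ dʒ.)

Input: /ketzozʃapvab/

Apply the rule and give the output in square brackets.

[kedzosʃabvab]

/t/ before /z/ (voiced) → [d]
/z/ before /ʃ/ (voiceless) → [s]
/p/ before /v/ (voiced) → [b]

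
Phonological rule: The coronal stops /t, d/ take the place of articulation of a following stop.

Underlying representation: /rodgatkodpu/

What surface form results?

[roggakkobpu]

/d/ before /g/ (velar) → [g]
/t/ before /k/ (velar) → [k]
/d/ before /p/ (labial) → [b]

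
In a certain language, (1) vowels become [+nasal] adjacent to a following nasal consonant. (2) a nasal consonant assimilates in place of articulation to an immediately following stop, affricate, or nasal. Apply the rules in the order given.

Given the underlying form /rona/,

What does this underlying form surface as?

[rõna]

Rule 1: /o/ before nasal /n/ → [õ]
After rule 1: rõna
Rule 2: no segment meets the rule's conditions; no change.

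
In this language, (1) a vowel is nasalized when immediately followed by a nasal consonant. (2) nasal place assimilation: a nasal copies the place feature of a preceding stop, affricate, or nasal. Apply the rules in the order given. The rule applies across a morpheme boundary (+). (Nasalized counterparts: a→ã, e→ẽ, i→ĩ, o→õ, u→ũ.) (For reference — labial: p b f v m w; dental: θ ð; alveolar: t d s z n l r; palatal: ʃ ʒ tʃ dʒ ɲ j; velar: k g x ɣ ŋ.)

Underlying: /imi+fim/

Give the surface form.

Rule 1: /i/ before nasal /m/ → [ĩ]
Rule 1: /i/ before nasal /m/ → [ĩ]
After rule 1: ĩmi+fĩm
Rule 2: no segment meets the rule's conditions; no change.

[ĩmi+fĩm]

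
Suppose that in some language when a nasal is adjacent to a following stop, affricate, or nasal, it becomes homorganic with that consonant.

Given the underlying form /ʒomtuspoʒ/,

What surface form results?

/m/ before /t/ (alveolar) → [n]

[ʒontuspoʒ]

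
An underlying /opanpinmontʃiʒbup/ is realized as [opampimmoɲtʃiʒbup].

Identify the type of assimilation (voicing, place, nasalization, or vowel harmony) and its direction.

/n/→[m] /n/→[m] /n/→[ɲ].
Each target copies a feature from the following segment, so the direction is regressive.

place assimilation, regressive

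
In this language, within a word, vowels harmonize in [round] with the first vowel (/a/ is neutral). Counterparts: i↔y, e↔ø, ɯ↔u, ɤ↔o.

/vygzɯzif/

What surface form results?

/ɯ/ harmonizes with /y/ ([+round]) → [u]
/i/ harmonizes with /y/ ([+round]) → [y]

[vygzuzyf]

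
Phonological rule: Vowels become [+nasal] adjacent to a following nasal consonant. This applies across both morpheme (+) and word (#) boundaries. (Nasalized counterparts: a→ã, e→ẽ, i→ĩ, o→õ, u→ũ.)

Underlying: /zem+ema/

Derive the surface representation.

[zẽm+ẽma]

/e/ before nasal /m/ → [ẽ]
/e/ before nasal /m/ → [ẽ]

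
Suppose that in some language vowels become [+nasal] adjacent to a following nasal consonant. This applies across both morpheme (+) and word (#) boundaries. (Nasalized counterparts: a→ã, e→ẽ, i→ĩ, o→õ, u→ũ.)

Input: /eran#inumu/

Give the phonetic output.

[erãn#ĩnũmu]

/a/ before nasal /n/ → [ã]
/i/ before nasal /n/ → [ĩ]
/u/ before nasal /m/ → [ũ]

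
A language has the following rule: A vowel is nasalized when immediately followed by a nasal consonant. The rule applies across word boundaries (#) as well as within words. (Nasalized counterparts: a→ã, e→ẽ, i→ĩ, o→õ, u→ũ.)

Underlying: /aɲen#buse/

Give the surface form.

/a/ before nasal /ɲ/ → [ã]
/e/ before nasal /n/ → [ẽ]

[ãɲẽn#buse]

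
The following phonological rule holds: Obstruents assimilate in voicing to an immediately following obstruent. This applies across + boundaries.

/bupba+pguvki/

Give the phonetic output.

/p/ before /b/ (voiced) → [b]
/p/ before /g/ (voiced) → [b]
/v/ before /k/ (voiceless) → [f]

[bubba+bgufki]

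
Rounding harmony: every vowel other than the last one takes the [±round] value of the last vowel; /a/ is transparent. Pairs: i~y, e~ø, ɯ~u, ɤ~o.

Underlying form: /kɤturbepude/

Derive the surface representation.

/u/ harmonizes with /e/ ([-round]) → [ɯ]
/u/ harmonizes with /e/ ([-round]) → [ɯ]

[kɤtɯrbepɯde]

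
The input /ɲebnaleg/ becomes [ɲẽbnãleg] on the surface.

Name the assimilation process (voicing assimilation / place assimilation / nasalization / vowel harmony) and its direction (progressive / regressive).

/e/→[ẽ] /a/→[ã].
Each target copies a feature from the preceding segment, so the direction is progressive.

nasalization, progressive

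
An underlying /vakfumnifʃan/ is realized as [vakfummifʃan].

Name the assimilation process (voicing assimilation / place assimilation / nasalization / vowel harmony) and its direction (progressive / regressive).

/n/→[m].
Each target copies a feature from the preceding segment, so the direction is progressive.

place assimilation, progressive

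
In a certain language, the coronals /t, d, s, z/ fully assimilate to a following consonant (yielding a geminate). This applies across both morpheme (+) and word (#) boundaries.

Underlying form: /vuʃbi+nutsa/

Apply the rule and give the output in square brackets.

[vuʃbi+nussa]

/t/ before /s/ → [s] (total assimilation)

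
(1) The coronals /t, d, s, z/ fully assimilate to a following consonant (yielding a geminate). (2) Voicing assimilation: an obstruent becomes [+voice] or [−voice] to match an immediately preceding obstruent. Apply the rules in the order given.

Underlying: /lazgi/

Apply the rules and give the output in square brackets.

Rule 1: /z/ before /g/ → [g] (total assimilation)
After rule 1: laggi
Rule 2: no segment meets the rule's conditions; no change.

[laggi]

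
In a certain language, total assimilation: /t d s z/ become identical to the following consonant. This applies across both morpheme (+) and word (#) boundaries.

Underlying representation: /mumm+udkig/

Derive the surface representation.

[mumm+ukkig]

/d/ before /k/ → [k] (total assimilation)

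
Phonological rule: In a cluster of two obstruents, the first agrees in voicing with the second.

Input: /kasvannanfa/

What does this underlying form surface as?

/s/ before /v/ (voiced) → [z]

[kazvannanfa]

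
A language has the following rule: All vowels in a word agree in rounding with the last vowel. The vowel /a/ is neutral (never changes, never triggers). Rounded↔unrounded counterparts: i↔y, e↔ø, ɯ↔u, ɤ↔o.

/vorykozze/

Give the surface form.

/o/ harmonizes with /e/ ([-round]) → [ɤ]
/y/ harmonizes with /e/ ([-round]) → [i]
/o/ harmonizes with /e/ ([-round]) → [ɤ]

[vɤrikɤzze]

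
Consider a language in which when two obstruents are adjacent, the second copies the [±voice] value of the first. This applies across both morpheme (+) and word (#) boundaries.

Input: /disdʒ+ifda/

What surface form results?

/dʒ/ after /s/ (voiceless) → [tʃ]
/d/ after /f/ (voiceless) → [t]

[distʃ+ifta]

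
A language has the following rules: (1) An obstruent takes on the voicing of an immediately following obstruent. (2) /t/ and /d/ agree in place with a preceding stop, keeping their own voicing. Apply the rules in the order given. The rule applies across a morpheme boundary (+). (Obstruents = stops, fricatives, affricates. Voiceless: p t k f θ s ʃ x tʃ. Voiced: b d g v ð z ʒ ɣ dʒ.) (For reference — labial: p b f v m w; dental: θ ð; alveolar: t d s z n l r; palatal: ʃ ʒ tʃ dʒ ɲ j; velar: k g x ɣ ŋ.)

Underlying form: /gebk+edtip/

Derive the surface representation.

Rule 1: /b/ before /k/ (voiceless) → [p]
Rule 1: /d/ before /t/ (voiceless) → [t]
After rule 1: gepk+ettip
Rule 2: no segment meets the rule's conditions; no change.

[gepk+ettip]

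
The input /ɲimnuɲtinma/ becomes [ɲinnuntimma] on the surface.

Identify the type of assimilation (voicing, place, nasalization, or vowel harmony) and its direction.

place assimilation, regressive

/m/→[n] /ɲ/→[n] /n/→[m].
Each target copies a feature from the following segment, so the direction is regressive.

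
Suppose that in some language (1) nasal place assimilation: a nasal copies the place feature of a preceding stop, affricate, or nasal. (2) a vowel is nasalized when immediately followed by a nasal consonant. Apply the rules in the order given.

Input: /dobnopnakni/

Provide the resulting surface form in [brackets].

Rule 1: /n/ after /b/ (labial) → [m]
Rule 1: /n/ after /p/ (labial) → [m]
Rule 1: /n/ after /k/ (velar) → [ŋ]
After rule 1: dobmopmakŋi
Rule 2: no segment meets the rule's conditions; no change.

[dobmopmakŋi]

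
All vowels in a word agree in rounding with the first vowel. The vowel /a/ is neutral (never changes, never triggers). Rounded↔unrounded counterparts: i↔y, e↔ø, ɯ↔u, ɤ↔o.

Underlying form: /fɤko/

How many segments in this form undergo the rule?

1

/o/ harmonizes with /ɤ/ ([-round]) → [ɤ]
1 segment changes.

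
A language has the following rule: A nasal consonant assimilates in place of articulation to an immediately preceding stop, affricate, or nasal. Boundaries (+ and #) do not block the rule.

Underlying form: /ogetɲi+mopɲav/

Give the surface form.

/ɲ/ after /t/ (alveolar) → [n]
/ɲ/ after /p/ (labial) → [m]

[ogetni+mopmav]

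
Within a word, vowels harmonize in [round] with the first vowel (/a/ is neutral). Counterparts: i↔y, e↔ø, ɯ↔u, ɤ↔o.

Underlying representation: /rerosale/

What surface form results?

/o/ harmonizes with /e/ ([-round]) → [ɤ]

[rerɤsale]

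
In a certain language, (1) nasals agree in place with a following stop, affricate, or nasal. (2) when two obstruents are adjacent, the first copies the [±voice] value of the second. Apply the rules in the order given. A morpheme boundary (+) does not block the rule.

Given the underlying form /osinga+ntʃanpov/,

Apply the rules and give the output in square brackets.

Rule 1: /n/ before /g/ (velar) → [ŋ]
Rule 1: /n/ before /tʃ/ (palatal) → [ɲ]
Rule 1: /n/ before /p/ (labial) → [m]
After rule 1: osiŋga+ɲtʃampov
Rule 2: no segment meets the rule's conditions; no change.

[osiŋga+ɲtʃampov]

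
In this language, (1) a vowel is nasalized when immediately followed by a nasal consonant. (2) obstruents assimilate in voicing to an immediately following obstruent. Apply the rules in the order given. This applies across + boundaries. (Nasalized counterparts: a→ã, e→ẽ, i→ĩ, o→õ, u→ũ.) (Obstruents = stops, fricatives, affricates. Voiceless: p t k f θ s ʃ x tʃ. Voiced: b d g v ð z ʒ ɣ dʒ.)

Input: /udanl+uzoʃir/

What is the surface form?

Rule 1: /a/ before nasal /n/ → [ã]
After rule 1: udãnl+uzoʃir
Rule 2: no segment meets the rule's conditions; no change.

[udãnl+uzoʃir]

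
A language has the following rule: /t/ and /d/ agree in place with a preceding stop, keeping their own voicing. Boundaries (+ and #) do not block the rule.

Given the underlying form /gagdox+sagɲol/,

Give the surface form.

[gaggox+sagɲol]

/d/ after /g/ (velar) → [g]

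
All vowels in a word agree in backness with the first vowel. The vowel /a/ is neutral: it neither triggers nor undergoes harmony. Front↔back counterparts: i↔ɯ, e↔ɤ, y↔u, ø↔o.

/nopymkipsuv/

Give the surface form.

[nopumkɯpsuv]

/y/ harmonizes with /o/ ([+back]) → [u]
/i/ harmonizes with /o/ ([+back]) → [ɯ]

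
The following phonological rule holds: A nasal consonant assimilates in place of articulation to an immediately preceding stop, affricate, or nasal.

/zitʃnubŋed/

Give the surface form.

/n/ after /tʃ/ (palatal) → [ɲ]
/ŋ/ after /b/ (labial) → [m]

[zitʃɲubmed]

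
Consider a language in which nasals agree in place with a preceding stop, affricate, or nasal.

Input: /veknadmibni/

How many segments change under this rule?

3

/n/ after /k/ (velar) → [ŋ]
/m/ after /d/ (alveolar) → [n]
/n/ after /b/ (labial) → [m]
3 segments change.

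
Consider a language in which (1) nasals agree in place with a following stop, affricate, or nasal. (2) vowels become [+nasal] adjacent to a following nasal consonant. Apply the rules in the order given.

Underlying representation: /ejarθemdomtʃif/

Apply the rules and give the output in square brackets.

[ejarθẽndõɲtʃif]

Rule 1: /m/ before /d/ (alveolar) → [n]
Rule 1: /m/ before /tʃ/ (palatal) → [ɲ]
After rule 1: ejarθendoɲtʃif
Rule 2: /e/ before nasal /n/ → [ẽ]
Rule 2: /o/ before nasal /ɲ/ → [õ]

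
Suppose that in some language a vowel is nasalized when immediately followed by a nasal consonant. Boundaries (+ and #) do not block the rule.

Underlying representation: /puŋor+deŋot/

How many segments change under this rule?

2

/u/ before nasal /ŋ/ → [ũ]
/e/ before nasal /ŋ/ → [ẽ]
2 segments change.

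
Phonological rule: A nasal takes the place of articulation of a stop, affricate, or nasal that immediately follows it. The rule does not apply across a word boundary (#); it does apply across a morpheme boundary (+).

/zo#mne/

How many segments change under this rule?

/m/ before /n/ (alveolar) → [n]
1 segment changes.

1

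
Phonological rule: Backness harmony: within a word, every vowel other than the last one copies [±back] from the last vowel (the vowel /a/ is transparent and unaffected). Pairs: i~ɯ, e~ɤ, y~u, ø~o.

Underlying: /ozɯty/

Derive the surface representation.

[øzity]

/o/ harmonizes with /y/ ([-back]) → [ø]
/ɯ/ harmonizes with /y/ ([-back]) → [i]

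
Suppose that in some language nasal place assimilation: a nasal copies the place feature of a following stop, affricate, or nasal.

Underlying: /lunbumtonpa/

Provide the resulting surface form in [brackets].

/n/ before /b/ (labial) → [m]
/m/ before /t/ (alveolar) → [n]
/n/ before /p/ (labial) → [m]

[lumbuntompa]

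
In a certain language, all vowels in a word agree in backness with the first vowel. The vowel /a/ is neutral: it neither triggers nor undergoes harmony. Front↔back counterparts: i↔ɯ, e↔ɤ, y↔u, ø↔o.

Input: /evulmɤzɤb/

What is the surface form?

/u/ harmonizes with /e/ ([-back]) → [y]
/ɤ/ harmonizes with /e/ ([-back]) → [e]
/ɤ/ harmonizes with /e/ ([-back]) → [e]

[evylmezeb]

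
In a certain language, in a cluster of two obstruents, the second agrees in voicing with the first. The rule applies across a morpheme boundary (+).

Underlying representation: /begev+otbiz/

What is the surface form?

/b/ after /t/ (voiceless) → [p]

[begev+otpiz]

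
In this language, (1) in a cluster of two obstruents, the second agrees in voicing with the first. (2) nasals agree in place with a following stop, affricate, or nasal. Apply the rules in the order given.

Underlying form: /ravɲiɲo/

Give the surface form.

Rule 1: no segment meets the rule's conditions; no change.
After rule 1: ravɲiɲo
Rule 2: no segment meets the rule's conditions; no change.

[ravɲiɲo]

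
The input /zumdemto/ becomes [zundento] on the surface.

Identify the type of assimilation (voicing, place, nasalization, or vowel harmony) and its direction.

/m/→[n] /m/→[n].
Each target copies a feature from the following segment, so the direction is regressive.

place assimilation, regressive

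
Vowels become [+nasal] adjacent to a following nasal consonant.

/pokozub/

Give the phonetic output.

no segment meets the rule's conditions; no change.

[pokozub]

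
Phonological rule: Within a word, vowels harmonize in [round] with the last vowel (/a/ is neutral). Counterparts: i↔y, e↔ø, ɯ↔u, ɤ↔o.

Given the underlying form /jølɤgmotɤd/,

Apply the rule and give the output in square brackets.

/ø/ harmonizes with /ɤ/ ([-round]) → [e]
/o/ harmonizes with /ɤ/ ([-round]) → [ɤ]

[jelɤgmɤtɤd]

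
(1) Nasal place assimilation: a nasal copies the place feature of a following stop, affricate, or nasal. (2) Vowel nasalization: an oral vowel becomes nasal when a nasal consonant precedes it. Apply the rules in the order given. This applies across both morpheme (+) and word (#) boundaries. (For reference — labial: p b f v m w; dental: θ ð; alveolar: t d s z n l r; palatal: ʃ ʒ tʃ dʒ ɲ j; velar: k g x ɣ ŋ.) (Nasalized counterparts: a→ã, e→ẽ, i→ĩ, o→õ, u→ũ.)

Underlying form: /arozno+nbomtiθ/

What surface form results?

[aroznõ+mbontiθ]

Rule 1: /n/ before /b/ (labial) → [m]
Rule 1: /m/ before /t/ (alveolar) → [n]
After rule 1: arozno+mbontiθ
Rule 2: /o/ after nasal /n/ → [õ]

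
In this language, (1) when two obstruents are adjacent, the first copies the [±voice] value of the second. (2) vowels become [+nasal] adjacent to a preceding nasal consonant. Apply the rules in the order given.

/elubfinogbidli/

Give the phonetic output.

Rule 1: /b/ before /f/ (voiceless) → [p]
After rule 1: elupfinogbidli
Rule 2: /o/ after nasal /n/ → [õ]

[elupfinõgbidli]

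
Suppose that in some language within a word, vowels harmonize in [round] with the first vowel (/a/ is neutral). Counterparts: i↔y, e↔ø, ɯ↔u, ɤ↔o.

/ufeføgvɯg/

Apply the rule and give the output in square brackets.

[uføføgvug]

/e/ harmonizes with /u/ ([+round]) → [ø]
/ɯ/ harmonizes with /u/ ([+round]) → [u]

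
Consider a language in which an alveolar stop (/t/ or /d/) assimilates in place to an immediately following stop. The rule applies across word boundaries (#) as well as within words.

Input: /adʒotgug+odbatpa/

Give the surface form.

/t/ before /g/ (velar) → [k]
/d/ before /b/ (labial) → [b]
/t/ before /p/ (labial) → [p]

[adʒokgug+obbappa]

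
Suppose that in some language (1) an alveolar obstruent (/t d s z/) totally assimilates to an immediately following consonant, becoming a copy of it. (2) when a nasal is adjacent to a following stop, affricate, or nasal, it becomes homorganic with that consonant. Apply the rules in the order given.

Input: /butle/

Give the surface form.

Rule 1: /t/ before /l/ → [l] (total assimilation)
After rule 1: bulle
Rule 2: no segment meets the rule's conditions; no change.

[bulle]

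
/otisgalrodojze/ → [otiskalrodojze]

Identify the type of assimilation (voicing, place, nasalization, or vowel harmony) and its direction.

/g/→[k].
Each target copies a feature from the preceding segment, so the direction is progressive.

voicing assimilation, progressive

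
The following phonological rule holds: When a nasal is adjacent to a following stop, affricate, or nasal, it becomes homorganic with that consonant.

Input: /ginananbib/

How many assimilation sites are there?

/n/ before /b/ (labial) → [m]
1 segment changes.

1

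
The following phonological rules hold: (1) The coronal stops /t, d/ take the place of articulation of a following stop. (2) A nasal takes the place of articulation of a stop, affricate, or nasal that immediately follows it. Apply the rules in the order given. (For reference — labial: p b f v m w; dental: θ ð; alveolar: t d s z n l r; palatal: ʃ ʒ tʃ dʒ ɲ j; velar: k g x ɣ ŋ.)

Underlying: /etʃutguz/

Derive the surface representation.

[etʃukguz]

Rule 1: /t/ before /g/ (velar) → [k]
After rule 1: etʃukguz
Rule 2: no segment meets the rule's conditions; no change.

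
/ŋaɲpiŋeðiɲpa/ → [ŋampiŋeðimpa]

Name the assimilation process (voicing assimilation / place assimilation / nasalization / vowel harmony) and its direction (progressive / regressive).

place assimilation, regressive

/ɲ/→[m] /ɲ/→[m].
Each target copies a feature from the following segment, so the direction is regressive.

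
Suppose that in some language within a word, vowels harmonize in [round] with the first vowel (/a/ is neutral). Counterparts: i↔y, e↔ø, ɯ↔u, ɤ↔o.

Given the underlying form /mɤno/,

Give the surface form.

/o/ harmonizes with /ɤ/ ([-round]) → [ɤ]

[mɤnɤ]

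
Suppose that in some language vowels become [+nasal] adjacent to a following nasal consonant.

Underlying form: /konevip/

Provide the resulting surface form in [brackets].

[kõnevip]

/o/ before nasal /n/ → [õ]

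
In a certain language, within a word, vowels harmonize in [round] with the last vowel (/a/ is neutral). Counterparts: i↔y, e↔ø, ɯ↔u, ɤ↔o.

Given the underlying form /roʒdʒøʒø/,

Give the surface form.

[roʒdʒøʒø]

no segment meets the rule's conditions; no change.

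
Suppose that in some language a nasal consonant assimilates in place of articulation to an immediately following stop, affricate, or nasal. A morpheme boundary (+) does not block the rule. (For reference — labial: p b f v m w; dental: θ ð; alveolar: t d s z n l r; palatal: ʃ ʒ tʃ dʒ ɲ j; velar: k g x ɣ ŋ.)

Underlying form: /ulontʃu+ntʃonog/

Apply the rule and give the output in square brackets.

[uloɲtʃu+ɲtʃonog]

/n/ before /tʃ/ (palatal) → [ɲ]
/n/ before /tʃ/ (palatal) → [ɲ]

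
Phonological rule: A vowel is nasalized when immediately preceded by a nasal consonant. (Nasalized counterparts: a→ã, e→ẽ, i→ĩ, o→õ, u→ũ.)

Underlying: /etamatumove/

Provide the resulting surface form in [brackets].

/a/ after nasal /m/ → [ã]
/o/ after nasal /m/ → [õ]

[etamãtumõve]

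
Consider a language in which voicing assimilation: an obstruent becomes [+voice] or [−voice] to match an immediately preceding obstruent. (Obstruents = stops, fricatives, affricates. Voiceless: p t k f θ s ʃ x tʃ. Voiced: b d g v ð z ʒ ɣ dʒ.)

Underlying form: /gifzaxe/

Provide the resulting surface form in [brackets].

/z/ after /f/ (voiceless) → [s]

[gifsaxe]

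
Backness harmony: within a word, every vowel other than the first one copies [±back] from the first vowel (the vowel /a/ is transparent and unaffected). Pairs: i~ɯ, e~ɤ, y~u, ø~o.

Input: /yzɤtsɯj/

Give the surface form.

[yzetsij]

/ɤ/ harmonizes with /y/ ([-back]) → [e]
/ɯ/ harmonizes with /y/ ([-back]) → [i]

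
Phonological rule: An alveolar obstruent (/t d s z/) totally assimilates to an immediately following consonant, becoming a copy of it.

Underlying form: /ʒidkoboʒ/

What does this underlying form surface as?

/d/ before /k/ → [k] (total assimilation)

[ʒikkoboʒ]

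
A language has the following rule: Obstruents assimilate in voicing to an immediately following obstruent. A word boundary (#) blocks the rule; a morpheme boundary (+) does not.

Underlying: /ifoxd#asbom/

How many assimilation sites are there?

/x/ before /d/ (voiced) → [ɣ]
/s/ before /b/ (voiced) → [z]
2 segments change.

2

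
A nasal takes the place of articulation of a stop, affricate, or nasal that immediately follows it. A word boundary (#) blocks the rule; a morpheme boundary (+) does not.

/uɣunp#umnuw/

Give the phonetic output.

[uɣump#unnuw]

/n/ before /p/ (labial) → [m]
/m/ before /n/ (alveolar) → [n]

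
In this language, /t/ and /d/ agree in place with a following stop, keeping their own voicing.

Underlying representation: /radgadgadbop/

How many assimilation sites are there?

3

/d/ before /g/ (velar) → [g]
/d/ before /g/ (velar) → [g]
/d/ before /b/ (labial) → [b]
3 segments change.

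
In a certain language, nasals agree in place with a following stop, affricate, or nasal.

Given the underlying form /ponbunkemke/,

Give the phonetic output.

[pombuŋkeŋke]

/n/ before /b/ (labial) → [m]
/n/ before /k/ (velar) → [ŋ]
/m/ before /k/ (velar) → [ŋ]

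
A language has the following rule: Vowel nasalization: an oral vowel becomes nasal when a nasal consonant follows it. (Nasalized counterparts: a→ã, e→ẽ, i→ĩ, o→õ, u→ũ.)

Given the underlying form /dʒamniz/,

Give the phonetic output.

/a/ before nasal /m/ → [ã]

[dʒãmniz]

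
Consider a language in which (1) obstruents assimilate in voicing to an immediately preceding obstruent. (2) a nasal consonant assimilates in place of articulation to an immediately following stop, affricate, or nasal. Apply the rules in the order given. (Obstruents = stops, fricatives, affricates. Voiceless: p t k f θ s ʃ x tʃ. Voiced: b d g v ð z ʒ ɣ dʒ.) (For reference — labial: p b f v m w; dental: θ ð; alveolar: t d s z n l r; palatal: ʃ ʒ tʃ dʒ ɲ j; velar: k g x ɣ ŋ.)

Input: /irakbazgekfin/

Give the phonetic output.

[irakpazgekfin]

Rule 1: /b/ after /k/ (voiceless) → [p]
After rule 1: irakpazgekfin
Rule 2: no segment meets the rule's conditions; no change.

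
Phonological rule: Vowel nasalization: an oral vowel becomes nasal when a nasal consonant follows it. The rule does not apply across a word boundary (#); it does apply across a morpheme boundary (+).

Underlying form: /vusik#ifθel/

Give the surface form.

[vusik#ifθel]

no segment meets the rule's conditions; no change.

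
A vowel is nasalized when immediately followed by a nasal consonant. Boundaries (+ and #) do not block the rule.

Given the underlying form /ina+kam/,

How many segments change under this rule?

2

/i/ before nasal /n/ → [ĩ]
/a/ before nasal /m/ → [ã]
2 segments change.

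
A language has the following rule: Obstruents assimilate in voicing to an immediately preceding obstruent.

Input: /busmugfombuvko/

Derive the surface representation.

[busmugvombuvgo]

/f/ after /g/ (voiced) → [v]
/k/ after /v/ (voiced) → [g]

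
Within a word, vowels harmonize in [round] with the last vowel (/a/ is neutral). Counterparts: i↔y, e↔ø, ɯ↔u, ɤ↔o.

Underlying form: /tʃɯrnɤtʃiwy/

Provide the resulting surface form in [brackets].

/ɯ/ harmonizes with /y/ ([+round]) → [u]
/ɤ/ harmonizes with /y/ ([+round]) → [o]
/i/ harmonizes with /y/ ([+round]) → [y]

[tʃurnotʃywy]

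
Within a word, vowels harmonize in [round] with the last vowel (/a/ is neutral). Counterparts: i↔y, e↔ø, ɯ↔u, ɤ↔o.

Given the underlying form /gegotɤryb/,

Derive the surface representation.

[gøgotoryb]

/e/ harmonizes with /y/ ([+round]) → [ø]
/ɤ/ harmonizes with /y/ ([+round]) → [o]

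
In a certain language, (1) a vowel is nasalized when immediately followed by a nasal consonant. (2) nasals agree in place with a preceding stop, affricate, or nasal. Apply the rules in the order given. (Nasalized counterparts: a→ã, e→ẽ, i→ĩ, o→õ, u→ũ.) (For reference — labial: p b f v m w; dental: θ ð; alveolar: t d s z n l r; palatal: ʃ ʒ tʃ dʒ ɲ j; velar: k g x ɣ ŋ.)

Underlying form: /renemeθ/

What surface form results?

Rule 1: /e/ before nasal /n/ → [ẽ]
Rule 1: /e/ before nasal /m/ → [ẽ]
After rule 1: rẽnẽmeθ
Rule 2: no segment meets the rule's conditions; no change.

[rẽnẽmeθ]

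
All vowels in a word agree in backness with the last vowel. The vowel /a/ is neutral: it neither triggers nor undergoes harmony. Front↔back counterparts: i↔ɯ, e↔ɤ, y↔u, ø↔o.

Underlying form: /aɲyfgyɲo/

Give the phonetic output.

/y/ harmonizes with /o/ ([+back]) → [u]
/y/ harmonizes with /o/ ([+back]) → [u]

[aɲufguɲo]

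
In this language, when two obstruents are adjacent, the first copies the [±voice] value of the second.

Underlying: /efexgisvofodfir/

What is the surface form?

[efeɣgizvofotfir]

/x/ before /g/ (voiced) → [ɣ]
/s/ before /v/ (voiced) → [z]
/d/ before /f/ (voiceless) → [t]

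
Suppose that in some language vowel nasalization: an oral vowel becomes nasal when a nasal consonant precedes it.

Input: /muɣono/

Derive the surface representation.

[mũɣonõ]

/u/ after nasal /m/ → [ũ]
/o/ after nasal /n/ → [õ]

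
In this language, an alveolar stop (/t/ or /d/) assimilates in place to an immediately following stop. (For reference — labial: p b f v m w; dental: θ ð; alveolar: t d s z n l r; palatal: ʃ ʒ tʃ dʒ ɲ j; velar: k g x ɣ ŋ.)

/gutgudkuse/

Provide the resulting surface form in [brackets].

/t/ before /g/ (velar) → [k]
/d/ before /k/ (velar) → [g]

[gukgugkuse]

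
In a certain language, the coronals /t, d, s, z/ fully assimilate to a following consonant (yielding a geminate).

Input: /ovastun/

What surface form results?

/s/ before /t/ → [t] (total assimilation)

[ovattun]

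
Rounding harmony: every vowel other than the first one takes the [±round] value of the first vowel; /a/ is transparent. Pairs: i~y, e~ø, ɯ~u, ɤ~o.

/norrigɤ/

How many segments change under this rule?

/i/ harmonizes with /o/ ([+round]) → [y]
/ɤ/ harmonizes with /o/ ([+round]) → [o]
2 segments change.

2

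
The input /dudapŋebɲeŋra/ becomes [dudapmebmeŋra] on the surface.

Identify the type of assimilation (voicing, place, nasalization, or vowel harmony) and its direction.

/ŋ/→[m] /ɲ/→[m].
Each target copies a feature from the preceding segment, so the direction is progressive.

place assimilation, progressive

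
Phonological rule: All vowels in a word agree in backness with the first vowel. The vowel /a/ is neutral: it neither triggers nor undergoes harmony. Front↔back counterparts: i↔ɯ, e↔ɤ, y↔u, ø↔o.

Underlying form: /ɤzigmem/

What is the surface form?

[ɤzɯgmɤm]

/i/ harmonizes with /ɤ/ ([+back]) → [ɯ]
/e/ harmonizes with /ɤ/ ([+back]) → [ɤ]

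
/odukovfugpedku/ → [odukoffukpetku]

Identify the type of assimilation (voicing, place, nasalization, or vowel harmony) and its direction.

voicing assimilation, regressive

/v/→[f] /g/→[k] /d/→[t].
Each target copies a feature from the following segment, so the direction is regressive.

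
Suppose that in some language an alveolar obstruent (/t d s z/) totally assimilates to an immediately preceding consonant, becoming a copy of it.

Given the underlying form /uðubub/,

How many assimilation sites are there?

0

No segment meets the rule's conditions.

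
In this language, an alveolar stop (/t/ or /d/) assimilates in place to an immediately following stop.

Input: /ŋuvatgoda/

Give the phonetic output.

/t/ before /g/ (velar) → [k]

[ŋuvakgoda]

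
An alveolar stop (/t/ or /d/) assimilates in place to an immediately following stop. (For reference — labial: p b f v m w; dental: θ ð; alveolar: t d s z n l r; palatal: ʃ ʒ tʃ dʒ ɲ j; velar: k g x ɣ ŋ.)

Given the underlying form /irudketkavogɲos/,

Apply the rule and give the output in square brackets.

[irugkekkavogɲos]

/d/ before /k/ (velar) → [g]
/t/ before /k/ (velar) → [k]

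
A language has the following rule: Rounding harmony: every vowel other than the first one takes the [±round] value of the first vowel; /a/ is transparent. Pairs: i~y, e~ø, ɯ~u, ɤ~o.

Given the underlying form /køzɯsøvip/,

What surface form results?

/ɯ/ harmonizes with /ø/ ([+round]) → [u]
/i/ harmonizes with /ø/ ([+round]) → [y]

[køzusøvyp]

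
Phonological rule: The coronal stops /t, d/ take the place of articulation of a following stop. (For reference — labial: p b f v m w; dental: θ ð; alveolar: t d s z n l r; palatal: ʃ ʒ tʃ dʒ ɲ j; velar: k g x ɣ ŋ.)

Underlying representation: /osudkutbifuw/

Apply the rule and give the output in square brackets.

/d/ before /k/ (velar) → [g]
/t/ before /b/ (labial) → [p]

[osugkupbifuw]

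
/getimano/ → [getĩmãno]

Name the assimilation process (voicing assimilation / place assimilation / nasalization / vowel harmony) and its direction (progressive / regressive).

nasalization, regressive

/i/→[ĩ] /a/→[ã].
Each target copies a feature from the following segment, so the direction is regressive.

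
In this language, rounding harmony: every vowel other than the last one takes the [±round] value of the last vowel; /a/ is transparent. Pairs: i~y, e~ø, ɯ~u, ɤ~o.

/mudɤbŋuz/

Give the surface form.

[mudobŋuz]

/ɤ/ harmonizes with /u/ ([+round]) → [o]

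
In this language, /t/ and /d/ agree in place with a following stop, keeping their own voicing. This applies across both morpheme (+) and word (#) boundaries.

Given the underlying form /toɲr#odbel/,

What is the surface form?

[toɲr#obbel]

/d/ before /b/ (labial) → [b]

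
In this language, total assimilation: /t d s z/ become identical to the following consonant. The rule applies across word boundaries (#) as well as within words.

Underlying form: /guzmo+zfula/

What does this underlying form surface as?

[gummo+ffula]

/z/ before /m/ → [m] (total assimilation)
/z/ before /f/ → [f] (total assimilation)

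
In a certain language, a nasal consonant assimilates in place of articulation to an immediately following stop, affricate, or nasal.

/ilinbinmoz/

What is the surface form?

/n/ before /b/ (labial) → [m]
/n/ before /m/ (labial) → [m]

[ilimbimmoz]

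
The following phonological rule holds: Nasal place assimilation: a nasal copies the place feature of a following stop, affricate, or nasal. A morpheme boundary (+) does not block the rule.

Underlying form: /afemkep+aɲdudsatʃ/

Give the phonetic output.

[afeŋkep+andudsatʃ]

/m/ before /k/ (velar) → [ŋ]
/ɲ/ before /d/ (alveolar) → [n]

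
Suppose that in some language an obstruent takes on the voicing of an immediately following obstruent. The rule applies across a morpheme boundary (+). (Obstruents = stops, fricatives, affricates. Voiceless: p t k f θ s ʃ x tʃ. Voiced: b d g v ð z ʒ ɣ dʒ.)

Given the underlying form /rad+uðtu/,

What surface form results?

[rad+uθtu]

/ð/ before /t/ (voiceless) → [θ]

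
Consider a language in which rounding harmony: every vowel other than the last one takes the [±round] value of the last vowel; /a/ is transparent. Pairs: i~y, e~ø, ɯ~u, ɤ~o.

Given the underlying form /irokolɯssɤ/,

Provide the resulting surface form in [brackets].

[irɤkɤlɯssɤ]

/o/ harmonizes with /ɤ/ ([-round]) → [ɤ]
/o/ harmonizes with /ɤ/ ([-round]) → [ɤ]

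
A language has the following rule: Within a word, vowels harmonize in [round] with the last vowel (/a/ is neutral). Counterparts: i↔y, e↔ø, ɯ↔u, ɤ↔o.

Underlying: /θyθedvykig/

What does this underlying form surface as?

/y/ harmonizes with /i/ ([-round]) → [i]
/y/ harmonizes with /i/ ([-round]) → [i]

[θiθedvikig]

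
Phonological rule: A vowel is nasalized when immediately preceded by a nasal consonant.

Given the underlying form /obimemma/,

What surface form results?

[obimẽmmã]

/e/ after nasal /m/ → [ẽ]
/a/ after nasal /m/ → [ã]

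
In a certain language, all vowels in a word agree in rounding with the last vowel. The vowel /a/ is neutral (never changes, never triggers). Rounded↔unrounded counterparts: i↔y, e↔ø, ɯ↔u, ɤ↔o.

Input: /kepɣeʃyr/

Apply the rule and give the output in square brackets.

/e/ harmonizes with /y/ ([+round]) → [ø]
/e/ harmonizes with /y/ ([+round]) → [ø]

[køpɣøʃyr]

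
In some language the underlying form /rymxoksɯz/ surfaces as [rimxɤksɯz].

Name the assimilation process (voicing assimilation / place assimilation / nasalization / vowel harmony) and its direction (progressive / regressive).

/y/→[i] /o/→[ɤ].
Vowels agree with the last vowel, so the harmony is regressive.

vowel harmony, regressive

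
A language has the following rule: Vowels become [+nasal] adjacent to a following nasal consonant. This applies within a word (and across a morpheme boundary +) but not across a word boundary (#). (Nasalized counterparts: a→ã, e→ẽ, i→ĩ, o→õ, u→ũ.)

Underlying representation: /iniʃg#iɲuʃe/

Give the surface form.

[ĩniʃg#ĩɲuʃe]

/i/ before nasal /n/ → [ĩ]
/i/ before nasal /ɲ/ → [ĩ]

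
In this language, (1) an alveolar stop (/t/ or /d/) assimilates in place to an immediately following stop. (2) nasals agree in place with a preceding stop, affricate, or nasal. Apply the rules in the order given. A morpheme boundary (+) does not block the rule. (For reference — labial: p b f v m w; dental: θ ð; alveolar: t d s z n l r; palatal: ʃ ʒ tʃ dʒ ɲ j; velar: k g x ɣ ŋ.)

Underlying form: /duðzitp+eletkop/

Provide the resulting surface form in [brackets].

Rule 1: /t/ before /p/ (labial) → [p]
Rule 1: /t/ before /k/ (velar) → [k]
After rule 1: duðzipp+elekkop
Rule 2: no segment meets the rule's conditions; no change.

[duðzipp+elekkop]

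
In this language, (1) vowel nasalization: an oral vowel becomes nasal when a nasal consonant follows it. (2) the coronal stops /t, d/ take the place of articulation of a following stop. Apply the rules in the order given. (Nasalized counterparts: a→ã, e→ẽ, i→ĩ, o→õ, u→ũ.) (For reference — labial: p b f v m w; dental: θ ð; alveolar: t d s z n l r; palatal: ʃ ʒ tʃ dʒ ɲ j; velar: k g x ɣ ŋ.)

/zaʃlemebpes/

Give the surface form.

[zaʃlẽmebpes]

Rule 1: /e/ before nasal /m/ → [ẽ]
After rule 1: zaʃlẽmebpes
Rule 2: no segment meets the rule's conditions; no change.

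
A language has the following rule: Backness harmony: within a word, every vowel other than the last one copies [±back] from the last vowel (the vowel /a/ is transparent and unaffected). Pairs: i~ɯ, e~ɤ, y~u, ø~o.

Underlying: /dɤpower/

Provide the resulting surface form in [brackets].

/ɤ/ harmonizes with /e/ ([-back]) → [e]
/o/ harmonizes with /e/ ([-back]) → [ø]

[depøwer]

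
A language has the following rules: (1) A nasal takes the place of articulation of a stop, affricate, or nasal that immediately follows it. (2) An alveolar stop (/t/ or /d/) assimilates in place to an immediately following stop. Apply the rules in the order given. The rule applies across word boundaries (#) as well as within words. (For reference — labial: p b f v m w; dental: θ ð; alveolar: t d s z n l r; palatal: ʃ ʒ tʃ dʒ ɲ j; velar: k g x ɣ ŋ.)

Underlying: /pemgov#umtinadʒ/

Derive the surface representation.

[peŋgov#untinadʒ]

Rule 1: /m/ before /g/ (velar) → [ŋ]
Rule 1: /m/ before /t/ (alveolar) → [n]
After rule 1: peŋgov#untinadʒ
Rule 2: no segment meets the rule's conditions; no change.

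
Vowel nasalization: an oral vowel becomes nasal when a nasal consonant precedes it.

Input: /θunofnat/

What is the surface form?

/o/ after nasal /n/ → [õ]
/a/ after nasal /n/ → [ã]

[θunõfnãt]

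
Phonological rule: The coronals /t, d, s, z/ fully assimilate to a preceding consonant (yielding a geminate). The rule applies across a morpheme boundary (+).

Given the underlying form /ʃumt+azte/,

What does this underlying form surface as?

[ʃumm+azze]

/t/ after /m/ → [m] (total assimilation)
/t/ after /z/ → [z] (total assimilation)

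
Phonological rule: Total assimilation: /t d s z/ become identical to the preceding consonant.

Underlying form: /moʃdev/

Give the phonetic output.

[moʃʃev]

/d/ after /ʃ/ → [ʃ] (total assimilation)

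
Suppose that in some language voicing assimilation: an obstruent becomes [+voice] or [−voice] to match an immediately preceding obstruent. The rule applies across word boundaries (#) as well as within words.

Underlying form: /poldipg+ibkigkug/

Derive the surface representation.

[poldipk+ibgiggug]

/g/ after /p/ (voiceless) → [k]
/k/ after /b/ (voiced) → [g]
/k/ after /g/ (voiced) → [g]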